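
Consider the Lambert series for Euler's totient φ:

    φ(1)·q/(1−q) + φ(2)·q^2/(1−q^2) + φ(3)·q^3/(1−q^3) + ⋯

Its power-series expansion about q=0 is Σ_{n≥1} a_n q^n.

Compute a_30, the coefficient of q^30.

n=30: 1·30 2·15 3·10 5·6 6·5 10·3 15·2 30·1  φ→[1+1+2+4+2+4+8+8]=30

a_30 = 30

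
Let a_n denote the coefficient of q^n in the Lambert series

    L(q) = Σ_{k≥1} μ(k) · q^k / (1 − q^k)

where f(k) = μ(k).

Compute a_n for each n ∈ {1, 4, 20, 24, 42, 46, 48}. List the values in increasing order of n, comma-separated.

[q^1] μ(1)=1 ⇒ 1
n=4: 4·1 2·2 1·4  μ→[0+(-1)+1]=0
q^20  k|20↦μ(k): 1:1 2:-1 4:0 5:-1 10:1 20:0  a_20=0
[q^24] μ(1)=1,μ(2)=-1,μ(3)=-1,μ(4)=0,μ(6)=1,μ(8)=0,μ(12)=0,μ(24)=0 ⇒ 0
n=42: 42·1 21·2 14·3 7·6 6·7 3·14 2·21 1·42  μ→[(-1)+1+1+(-1)+1+(-1)+(-1)+1]=0
q^46  k|46↦μ(k): 46:1 23:-1 2:-1 1:1  a_46=0
q^48  k|48↦μ(k): 48:0 24:0 16:0 12:0 8:0 6:1 4:0 3:-1 2:-1 1:1  a_48=0

1, 0, 0, 0, 0, 0, 0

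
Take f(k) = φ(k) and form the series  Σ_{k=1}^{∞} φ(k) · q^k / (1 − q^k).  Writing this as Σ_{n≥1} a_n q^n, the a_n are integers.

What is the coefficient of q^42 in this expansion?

n=42: 42·1 21·2 14·3 7·6 6·7 3·14 2·21 1·42  φ→[12+12+6+6+2+2+1+1]=42

a_42 = 42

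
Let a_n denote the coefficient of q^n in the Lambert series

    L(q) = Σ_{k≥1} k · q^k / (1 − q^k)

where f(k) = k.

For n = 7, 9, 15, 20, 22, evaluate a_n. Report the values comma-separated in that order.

n=7: 1·7 7·1  f→[1+7]=8
q^9  k|9↦f(k): 9:9 3:3 1:1  a_9=13
n=15: 1·15 3·5 5·3 15·1  f→[1+3+5+15]=24
n=20: 1·20 2·10 4·5 5·4 10·2 20·1  f→[1+2+4+5+10+20]=42
d|22:{22,11,2,1}  Σf=22+11+2+1=36

8, 13, 24, 42, 36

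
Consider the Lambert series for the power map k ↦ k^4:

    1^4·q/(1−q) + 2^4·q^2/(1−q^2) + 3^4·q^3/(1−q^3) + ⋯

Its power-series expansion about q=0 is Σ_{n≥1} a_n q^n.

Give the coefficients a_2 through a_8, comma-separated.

17, 82, 273, 626, 1394, 2402, 4369

q^2  k|2↦f(k): 2:16 1:1  a_2=17
[q^3] f(3)=81,f(1)=1 ⇒ 82
n=4: 1·4 2·2 4·1  f→[1+16+256]=273
q^5  k|5↦f(k): 5:625 1:1  a_5=626
d|6:{1,2,3,6}  Σf=1+16+81+1296=1394
q^7  k|7↦f(k): 1:1 7:2401  a_7=2402
q^8  k|8↦f(k): 8:4096 4:256 2:16 1:1  a_8=4369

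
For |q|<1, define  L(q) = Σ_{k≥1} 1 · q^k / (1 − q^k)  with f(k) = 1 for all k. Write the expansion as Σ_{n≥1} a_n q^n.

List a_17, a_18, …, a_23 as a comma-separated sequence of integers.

2, 6, 2, 6, 4, 4, 2

n=17: 17·1 1·17  f→[1+1]=2
[q^18] f(18)=1,f(9)=1,f(6)=1,f(3)=1,f(2)=1,f(1)=1 ⇒ 6
q^19  k|19↦f(k): 1:1 19:1  a_19=2
[q^20] f(1)=1,f(2)=1,f(4)=1,f(5)=1,f(10)=1,f(20)=1 ⇒ 6
n=21: 21·1 7·3 3·7 1·21  f→[1+1+1+1]=4
q^22  k|22↦f(k): 1:1 2:1 11:1 22:1  a_22=4
d|23:{1,23}  Σf=1+1=2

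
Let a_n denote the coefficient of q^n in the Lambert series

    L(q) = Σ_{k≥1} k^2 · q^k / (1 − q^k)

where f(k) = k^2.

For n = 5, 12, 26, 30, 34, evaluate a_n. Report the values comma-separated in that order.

n=5: 5·1 1·5  f→[25+1]=26
q^12  k|12↦f(k): 1:1 2:4 3:9 4:16 6:36 12:144  a_12=210
n=26: 1·26 2·13 13·2 26·1  f→[1+4+169+676]=850
[q^30] f(1)=1,f(2)=4,f(3)=9,f(5)=25,f(6)=36,f(10)=100,f(15)=225,f(30)=900 ⇒ 1300
n=34: 1·34 2·17 17·2 34·1  f→[1+4+289+1156]=1450

26, 210, 850, 1300, 1450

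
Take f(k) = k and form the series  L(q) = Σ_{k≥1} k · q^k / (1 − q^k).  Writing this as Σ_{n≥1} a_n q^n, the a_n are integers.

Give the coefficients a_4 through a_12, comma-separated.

7, 6, 12, 8, 15, 13, 18, 12, 28

d|4:{4,2,1}  Σf=4+2+1=7
n=5: 1·5 5·1  f→[1+5]=6
d|6:{1,2,3,6}  Σf=1+2+3+6=12
d|7:{7,1}  Σf=7+1=8
[q^8] f(8)=8,f(4)=4,f(2)=2,f(1)=1 ⇒ 15
q^9  k|9↦f(k): 9:9 3:3 1:1  a_9=13
q^10  k|10↦f(k): 1:1 2:2 5:5 10:10  a_10=18
q^11  k|11↦f(k): 1:1 11:11  a_11=12
q^12  k|12↦f(k): 12:12 6:6 4:4 3:3 2:2 1:1  a_12=28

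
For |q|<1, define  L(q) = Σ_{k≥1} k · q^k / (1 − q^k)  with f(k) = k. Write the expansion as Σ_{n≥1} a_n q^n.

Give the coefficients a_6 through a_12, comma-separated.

d|6:{6,3,2,1}  Σf=6+3+2+1=12
n=7: 1·7 7·1  f→[1+7]=8
[q^8] f(1)=1,f(2)=2,f(4)=4,f(8)=8 ⇒ 15
[q^9] f(1)=1,f(3)=3,f(9)=9 ⇒ 13
d|10:{1,2,5,10}  Σf=1+2+5+10=18
d|11:{11,1}  Σf=11+1=12
n=12: 1·12 2·6 3·4 4·3 6·2 12·1  f→[1+2+3+4+6+12]=28

12, 8, 15, 13, 18, 12, 28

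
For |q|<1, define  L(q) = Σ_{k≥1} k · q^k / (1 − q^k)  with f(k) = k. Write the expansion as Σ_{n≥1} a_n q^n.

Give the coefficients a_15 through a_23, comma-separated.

q^15  k|15↦f(k): 1:1 3:3 5:5 15:15  a_15=24
n=16: 1·16 2·8 4·4 8·2 16·1  f→[1+2+4+8+16]=31
[q^17] f(17)=17,f(1)=1 ⇒ 18
[q^18] f(18)=18,f(9)=9,f(6)=6,f(3)=3,f(2)=2,f(1)=1 ⇒ 39
q^19  k|19↦f(k): 19:19 1:1  a_19=20
n=20: 20·1 10·2 5·4 4·5 2·10 1·20  f→[20+10+5+4+2+1]=42
[q^21] f(21)=21,f(7)=7,f(3)=3,f(1)=1 ⇒ 32
[q^22] f(22)=22,f(11)=11,f(2)=2,f(1)=1 ⇒ 36
q^23  k|23↦f(k): 1:1 23:23  a_23=24

24, 31, 18, 39, 20, 42, 32, 36, 24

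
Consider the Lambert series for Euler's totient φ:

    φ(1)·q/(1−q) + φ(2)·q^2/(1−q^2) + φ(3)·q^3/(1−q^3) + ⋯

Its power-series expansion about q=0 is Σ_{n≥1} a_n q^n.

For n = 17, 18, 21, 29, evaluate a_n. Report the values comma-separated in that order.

d|17:{17,1}  Σφ=16+1=17
[q^18] φ(18)=6,φ(9)=6,φ(6)=2,φ(3)=2,φ(2)=1,φ(1)=1 ⇒ 18
d|21:{1,3,7,21}  Σφ=1+2+6+12=21
q^29  k|29↦φ(k): 29:28 1:1  a_29=29

17, 18, 21, 29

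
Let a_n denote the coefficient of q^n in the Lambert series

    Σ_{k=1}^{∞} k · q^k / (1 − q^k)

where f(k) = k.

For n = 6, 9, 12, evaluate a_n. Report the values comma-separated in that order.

d|6:{1,2,3,6}  Σf=1+2+3+6=12
q^9  k|9↦f(k): 1:1 3:3 9:9  a_9=13
d|12:{12,6,4,3,2,1}  Σf=12+6+4+3+2+1=28

12, 13, 28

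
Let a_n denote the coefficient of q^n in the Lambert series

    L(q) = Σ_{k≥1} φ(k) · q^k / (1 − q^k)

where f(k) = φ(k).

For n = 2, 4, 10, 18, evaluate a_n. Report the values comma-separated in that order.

n=2: 1·2 2·1  φ→[1+1]=2
d|4:{4,2,1}  Σφ=2+1+1=4
n=10: 10·1 5·2 2·5 1·10  φ→[4+4+1+1]=10
d|18:{18,9,6,3,2,1}  Σφ=6+6+2+2+1+1=18

2, 4, 10, 18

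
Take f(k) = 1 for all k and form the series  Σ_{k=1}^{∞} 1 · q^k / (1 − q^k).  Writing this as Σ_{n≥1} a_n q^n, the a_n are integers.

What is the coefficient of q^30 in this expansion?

a_30 = 8

[q^30] f(1)=1,f(2)=1,f(3)=1,f(5)=1,f(6)=1,f(10)=1,f(15)=1,f(30)=1 ⇒ 8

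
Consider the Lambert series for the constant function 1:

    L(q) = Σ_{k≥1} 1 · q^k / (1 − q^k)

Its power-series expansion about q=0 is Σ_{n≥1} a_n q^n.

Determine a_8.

[q^8] f(8)=1,f(4)=1,f(2)=1,f(1)=1 ⇒ 4

a_8 = 4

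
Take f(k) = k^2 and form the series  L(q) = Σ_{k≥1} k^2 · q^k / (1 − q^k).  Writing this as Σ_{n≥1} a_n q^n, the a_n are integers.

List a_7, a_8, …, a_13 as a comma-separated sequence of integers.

q^7  k|7↦f(k): 1:1 7:49  a_7=50
n=8: 1·8 2·4 4·2 8·1  f→[1+4+16+64]=85
q^9  k|9↦f(k): 1:1 3:9 9:81  a_9=91
[q^10] f(10)=100,f(5)=25,f(2)=4,f(1)=1 ⇒ 130
d|11:{11,1}  Σf=121+1=122
q^12  k|12↦f(k): 12:144 6:36 4:16 3:9 2:4 1:1  a_12=210
n=13: 13·1 1·13  f→[169+1]=170

50, 85, 91, 130, 122, 210, 170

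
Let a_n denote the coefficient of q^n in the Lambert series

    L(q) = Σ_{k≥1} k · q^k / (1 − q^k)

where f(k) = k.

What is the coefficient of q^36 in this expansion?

d|36:{36,18,12,9,6,4,3,2,1}  Σf=36+18+12+9+6+4+3+2+1=91

a_36 = 91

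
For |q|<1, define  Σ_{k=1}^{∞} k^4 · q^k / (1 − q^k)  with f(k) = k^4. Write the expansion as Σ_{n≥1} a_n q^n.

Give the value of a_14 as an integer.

d|14:{1,2,7,14}  Σf=1+16+2401+38416=40834

a_14 = 40834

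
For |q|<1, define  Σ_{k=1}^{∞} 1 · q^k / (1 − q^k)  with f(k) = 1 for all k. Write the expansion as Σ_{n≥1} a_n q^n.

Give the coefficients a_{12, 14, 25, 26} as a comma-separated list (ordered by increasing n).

6, 4, 3, 4

d|12:{12,6,4,3,2,1}  Σf=1+1+1+1+1+1=6
[q^14] f(14)=1,f(7)=1,f(2)=1,f(1)=1 ⇒ 4
d|25:{1,5,25}  Σf=1+1+1=3
n=26: 26·1 13·2 2·13 1·26  f→[1+1+1+1]=4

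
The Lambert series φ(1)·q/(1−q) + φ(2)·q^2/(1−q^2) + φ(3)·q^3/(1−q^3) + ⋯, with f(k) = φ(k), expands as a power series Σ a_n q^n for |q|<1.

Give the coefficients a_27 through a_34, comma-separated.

q^27  k|27↦φ(k): 1:1 3:2 9:6 27:18  a_27=27
n=28: 1·28 2·14 4·7 7·4 14·2 28·1  φ→[1+1+2+6+6+12]=28
n=29: 29·1 1·29  φ→[28+1]=29
n=30: 1·30 2·15 3·10 5·6 6·5 10·3 15·2 30·1  φ→[1+1+2+4+2+4+8+8]=30
n=31: 31·1 1·31  φ→[30+1]=31
[q^32] φ(1)=1,φ(2)=1,φ(4)=2,φ(8)=4,φ(16)=8,φ(32)=16 ⇒ 32
d|33:{33,11,3,1}  Σφ=20+10+2+1=33
[q^34] φ(1)=1,φ(2)=1,φ(17)=16,φ(34)=16 ⇒ 34

27, 28, 29, 30, 31, 32, 33, 34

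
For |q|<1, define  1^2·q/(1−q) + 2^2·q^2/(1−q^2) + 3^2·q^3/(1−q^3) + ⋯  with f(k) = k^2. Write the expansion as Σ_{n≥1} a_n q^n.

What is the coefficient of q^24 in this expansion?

a_24 = 850

d|24:{1,2,3,4,6,8,12,24}  Σf=1+4+9+16+36+64+144+576=850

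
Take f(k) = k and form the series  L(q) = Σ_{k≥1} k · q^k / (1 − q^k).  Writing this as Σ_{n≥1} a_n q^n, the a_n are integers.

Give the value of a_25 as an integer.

[q^25] f(25)=25,f(5)=5,f(1)=1 ⇒ 31

a_25 = 31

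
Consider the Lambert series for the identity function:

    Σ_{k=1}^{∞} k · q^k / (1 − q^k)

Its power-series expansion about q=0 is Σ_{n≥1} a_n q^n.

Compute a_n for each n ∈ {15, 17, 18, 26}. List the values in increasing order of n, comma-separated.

q^15  k|15↦f(k): 1:1 3:3 5:5 15:15  a_15=24
q^17  k|17↦f(k): 1:1 17:17  a_17=18
d|18:{18,9,6,3,2,1}  Σf=18+9+6+3+2+1=39
[q^26] f(1)=1,f(2)=2,f(13)=13,f(26)=26 ⇒ 42

24, 18, 39, 42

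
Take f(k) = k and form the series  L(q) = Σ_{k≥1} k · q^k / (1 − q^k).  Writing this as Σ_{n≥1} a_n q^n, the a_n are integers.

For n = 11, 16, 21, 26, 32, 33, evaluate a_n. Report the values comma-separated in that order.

12, 31, 32, 42, 63, 48

d|11:{11,1}  Σf=11+1=12
[q^16] f(16)=16,f(8)=8,f(4)=4,f(2)=2,f(1)=1 ⇒ 31
d|21:{1,3,7,21}  Σf=1+3+7+21=32
n=26: 1·26 2·13 13·2 26·1  f→[1+2+13+26]=42
[q^32] f(1)=1,f(2)=2,f(4)=4,f(8)=8,f(16)=16,f(32)=32 ⇒ 63
n=33: 33·1 11·3 3·11 1·33  f→[33+11+3+1]=48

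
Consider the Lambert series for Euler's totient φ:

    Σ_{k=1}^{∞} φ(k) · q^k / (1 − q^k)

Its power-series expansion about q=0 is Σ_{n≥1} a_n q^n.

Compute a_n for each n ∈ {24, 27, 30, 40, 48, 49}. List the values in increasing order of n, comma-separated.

d|24:{24,12,8,6,4,3,2,1}  Σφ=8+4+4+2+2+2+1+1=24
d|27:{1,3,9,27}  Σφ=1+2+6+18=27
[q^30] φ(1)=1,φ(2)=1,φ(3)=2,φ(5)=4,φ(6)=2,φ(10)=4,φ(15)=8,φ(30)=8 ⇒ 30
[q^40] φ(40)=16,φ(20)=8,φ(10)=4,φ(8)=4,φ(5)=4,φ(4)=2,φ(2)=1,φ(1)=1 ⇒ 40
n=48: 1·48 2·24 3·16 4·12 6·8 8·6 12·4 16·3 24·2 48·1  φ→[1+1+2+2+2+4+4+8+8+16]=48
q^49  k|49↦φ(k): 49:42 7:6 1:1  a_49=49

24, 27, 30, 40, 48, 49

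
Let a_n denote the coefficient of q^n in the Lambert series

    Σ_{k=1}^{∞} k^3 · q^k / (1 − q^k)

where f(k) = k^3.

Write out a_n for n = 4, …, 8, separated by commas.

d|4:{4,2,1}  Σf=64+8+1=73
d|5:{5,1}  Σf=125+1=126
q^6  k|6↦f(k): 6:216 3:27 2:8 1:1  a_6=252
n=7: 7·1 1·7  f→[343+1]=344
d|8:{1,2,4,8}  Σf=1+8+64+512=585

73, 126, 252, 344, 585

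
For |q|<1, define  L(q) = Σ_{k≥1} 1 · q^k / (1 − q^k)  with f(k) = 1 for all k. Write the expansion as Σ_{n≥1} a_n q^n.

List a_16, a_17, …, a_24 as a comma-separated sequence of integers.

5, 2, 6, 2, 6, 4, 4, 2, 8

[q^16] f(16)=1,f(8)=1,f(4)=1,f(2)=1,f(1)=1 ⇒ 5
n=17: 17·1 1·17  f→[1+1]=2
n=18: 1·18 2·9 3·6 6·3 9·2 18·1  f→[1+1+1+1+1+1]=6
n=19: 19·1 1·19  f→[1+1]=2
q^20  k|20↦f(k): 20:1 10:1 5:1 4:1 2:1 1:1  a_20=6
q^21  k|21↦f(k): 1:1 3:1 7:1 21:1  a_21=4
[q^22] f(1)=1,f(2)=1,f(11)=1,f(22)=1 ⇒ 4
n=23: 1·23 23·1  f→[1+1]=2
n=24: 1·24 2·12 3·8 4·6 6·4 8·3 12·2 24·1  f→[1+1+1+1+1+1+1+1]=8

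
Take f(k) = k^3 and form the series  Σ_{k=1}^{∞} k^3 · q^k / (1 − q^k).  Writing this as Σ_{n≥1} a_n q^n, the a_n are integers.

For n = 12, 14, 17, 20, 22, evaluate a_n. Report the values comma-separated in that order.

q^12  k|12↦f(k): 1:1 2:8 3:27 4:64 6:216 12:1728  a_12=2044
n=14: 14·1 7·2 2·7 1·14  f→[2744+343+8+1]=3096
q^17  k|17↦f(k): 1:1 17:4913  a_17=4914
[q^20] f(20)=8000,f(10)=1000,f(5)=125,f(4)=64,f(2)=8,f(1)=1 ⇒ 9198
q^22  k|22↦f(k): 1:1 2:8 11:1331 22:10648  a_22=11988

2044, 3096, 4914, 9198, 11988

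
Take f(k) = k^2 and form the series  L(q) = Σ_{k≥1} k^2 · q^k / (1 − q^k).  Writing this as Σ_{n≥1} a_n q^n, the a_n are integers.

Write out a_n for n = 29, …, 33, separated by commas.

q^29  k|29↦f(k): 1:1 29:841  a_29=842
q^30  k|30↦f(k): 30:900 15:225 10:100 6:36 5:25 3:9 2:4 1:1  a_30=1300
d|31:{1,31}  Σf=1+961=962
d|32:{32,16,8,4,2,1}  Σf=1024+256+64+16+4+1=1365
[q^33] f(1)=1,f(3)=9,f(11)=121,f(33)=1089 ⇒ 1220

842, 1300, 962, 1365, 1220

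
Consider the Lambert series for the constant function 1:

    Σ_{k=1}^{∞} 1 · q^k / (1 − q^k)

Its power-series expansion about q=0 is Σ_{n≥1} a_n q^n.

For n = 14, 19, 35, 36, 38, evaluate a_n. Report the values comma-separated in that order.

4, 2, 4, 9, 4

[q^14] f(14)=1,f(7)=1,f(2)=1,f(1)=1 ⇒ 4
n=19: 19·1 1·19  f→[1+1]=2
q^35  k|35↦f(k): 1:1 5:1 7:1 35:1  a_35=4
q^36  k|36↦f(k): 1:1 2:1 3:1 4:1 6:1 9:1 12:1 18:1 36:1  a_36=9
[q^38] f(1)=1,f(2)=1,f(19)=1,f(38)=1 ⇒ 4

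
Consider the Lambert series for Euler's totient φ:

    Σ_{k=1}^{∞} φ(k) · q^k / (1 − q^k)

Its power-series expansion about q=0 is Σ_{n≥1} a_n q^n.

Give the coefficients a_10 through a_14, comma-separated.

n=10: 10·1 5·2 2·5 1·10  φ→[4+4+1+1]=10
d|11:{1,11}  Σφ=1+10=11
n=12: 12·1 6·2 4·3 3·4 2·6 1·12  φ→[4+2+2+2+1+1]=12
[q^13] φ(13)=12,φ(1)=1 ⇒ 13
[q^14] φ(1)=1,φ(2)=1,φ(7)=6,φ(14)=6 ⇒ 14

10, 11, 12, 13, 14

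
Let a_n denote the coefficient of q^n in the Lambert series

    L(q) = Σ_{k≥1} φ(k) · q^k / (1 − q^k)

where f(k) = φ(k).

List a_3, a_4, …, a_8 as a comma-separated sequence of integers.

n=3: 1·3 3·1  φ→[1+2]=3
n=4: 4·1 2·2 1·4  φ→[2+1+1]=4
n=5: 5·1 1·5  φ→[4+1]=5
q^6  k|6↦φ(k): 6:2 3:2 2:1 1:1  a_6=6
n=7: 7·1 1·7  φ→[6+1]=7
q^8  k|8↦φ(k): 1:1 2:1 4:2 8:4  a_8=8

3, 4, 5, 6, 7, 8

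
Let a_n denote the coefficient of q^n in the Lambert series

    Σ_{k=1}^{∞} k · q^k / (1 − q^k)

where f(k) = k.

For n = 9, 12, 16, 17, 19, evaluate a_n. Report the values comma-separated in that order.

13, 28, 31, 18, 20

[q^9] f(9)=9,f(3)=3,f(1)=1 ⇒ 13
n=12: 1·12 2·6 3·4 4·3 6·2 12·1  f→[1+2+3+4+6+12]=28
[q^16] f(16)=16,f(8)=8,f(4)=4,f(2)=2,f(1)=1 ⇒ 31
d|17:{1,17}  Σf=1+17=18
d|19:{1,19}  Σf=1+19=20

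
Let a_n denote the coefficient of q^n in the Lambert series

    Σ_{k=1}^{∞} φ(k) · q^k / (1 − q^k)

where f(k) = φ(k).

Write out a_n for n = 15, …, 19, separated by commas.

q^15  k|15↦φ(k): 15:8 5:4 3:2 1:1  a_15=15
q^16  k|16↦φ(k): 16:8 8:4 4:2 2:1 1:1  a_16=16
[q^17] φ(17)=16,φ(1)=1 ⇒ 17
[q^18] φ(18)=6,φ(9)=6,φ(6)=2,φ(3)=2,φ(2)=1,φ(1)=1 ⇒ 18
d|19:{1,19}  Σφ=1+18=19

15, 16, 17, 18, 19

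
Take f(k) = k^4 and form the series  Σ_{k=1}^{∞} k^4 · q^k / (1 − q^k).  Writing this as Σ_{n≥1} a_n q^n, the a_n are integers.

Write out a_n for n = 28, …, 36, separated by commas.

655746, 707282, 872644, 923522, 1118481, 1200644, 1419874, 1503652, 1813539

n=28: 28·1 14·2 7·4 4·7 2·14 1·28  f→[614656+38416+2401+256+16+1]=655746
n=29: 1·29 29·1  f→[1+707281]=707282
[q^30] f(1)=1,f(2)=16,f(3)=81,f(5)=625,f(6)=1296,f(10)=10000,f(15)=50625,f(30)=810000 ⇒ 872644
d|31:{1,31}  Σf=1+923521=923522
d|32:{32,16,8,4,2,1}  Σf=1048576+65536+4096+256+16+1=1118481
n=33: 33·1 11·3 3·11 1·33  f→[1185921+14641+81+1]=1200644
q^34  k|34↦f(k): 1:1 2:16 17:83521 34:1336336  a_34=1419874
d|35:{1,5,7,35}  Σf=1+625+2401+1500625=1503652
d|36:{1,2,3,4,6,9,12,18,36}  Σf=1+16+81+256+1296+6561+20736+104976+1679616=1813539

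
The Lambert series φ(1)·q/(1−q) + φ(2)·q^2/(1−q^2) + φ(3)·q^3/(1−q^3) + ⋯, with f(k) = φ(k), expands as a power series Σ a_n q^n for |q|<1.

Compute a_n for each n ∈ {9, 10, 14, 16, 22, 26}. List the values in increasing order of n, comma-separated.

n=9: 9·1 3·3 1·9  φ→[6+2+1]=9
n=10: 1·10 2·5 5·2 10·1  φ→[1+1+4+4]=10
n=14: 14·1 7·2 2·7 1·14  φ→[6+6+1+1]=14
n=16: 1·16 2·8 4·4 8·2 16·1  φ→[1+1+2+4+8]=16
d|22:{1,2,11,22}  Σφ=1+1+10+10=22
d|26:{26,13,2,1}  Σφ=12+12+1+1=26

9, 10, 14, 16, 22, 26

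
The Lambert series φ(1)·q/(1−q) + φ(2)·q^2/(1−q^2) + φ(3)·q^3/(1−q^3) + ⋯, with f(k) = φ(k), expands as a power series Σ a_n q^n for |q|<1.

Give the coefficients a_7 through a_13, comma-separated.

d|7:{7,1}  Σφ=6+1=7
q^8  k|8↦φ(k): 8:4 4:2 2:1 1:1  a_8=8
d|9:{1,3,9}  Σφ=1+2+6=9
d|10:{1,2,5,10}  Σφ=1+1+4+4=10
q^11  k|11↦φ(k): 11:10 1:1  a_11=11
d|12:{12,6,4,3,2,1}  Σφ=4+2+2+2+1+1=12
q^13  k|13↦φ(k): 1:1 13:12  a_13=13

7, 8, 9, 10, 11, 12, 13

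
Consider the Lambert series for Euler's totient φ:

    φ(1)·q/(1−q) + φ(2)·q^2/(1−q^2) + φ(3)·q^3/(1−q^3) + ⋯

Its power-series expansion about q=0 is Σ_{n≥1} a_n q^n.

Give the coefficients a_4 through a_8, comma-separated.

n=4: 1·4 2·2 4·1  φ→[1+1+2]=4
n=5: 1·5 5·1  φ→[1+4]=5
q^6  k|6↦φ(k): 6:2 3:2 2:1 1:1  a_6=6
n=7: 7·1 1·7  φ→[6+1]=7
q^8  k|8↦φ(k): 8:4 4:2 2:1 1:1  a_8=8

4, 5, 6, 7, 8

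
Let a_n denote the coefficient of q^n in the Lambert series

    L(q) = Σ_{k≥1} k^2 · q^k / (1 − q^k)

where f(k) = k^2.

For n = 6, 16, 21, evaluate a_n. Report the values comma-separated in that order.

n=6: 1·6 2·3 3·2 6·1  f→[1+4+9+36]=50
[q^16] f(16)=256,f(8)=64,f(4)=16,f(2)=4,f(1)=1 ⇒ 341
[q^21] f(21)=441,f(7)=49,f(3)=9,f(1)=1 ⇒ 500

50, 341, 500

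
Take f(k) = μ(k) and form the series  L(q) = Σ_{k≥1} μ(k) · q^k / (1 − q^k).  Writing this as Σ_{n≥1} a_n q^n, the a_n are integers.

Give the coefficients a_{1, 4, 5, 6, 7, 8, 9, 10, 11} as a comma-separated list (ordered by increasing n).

n=1: 1·1  μ→[1]=1
n=4: 1·4 2·2 4·1  μ→[1+(-1)+0]=0
q^5  k|5↦μ(k): 5:-1 1:1  a_5=0
q^6  k|6↦μ(k): 6:1 3:-1 2:-1 1:1  a_6=0
[q^7] μ(1)=1,μ(7)=-1 ⇒ 0
n=8: 1·8 2·4 4·2 8·1  μ→[1+(-1)+0+0]=0
n=9: 9·1 3·3 1·9  μ→[0+(-1)+1]=0
d|10:{1,2,5,10}  Σμ=1+(-1)+(-1)+1=0
n=11: 1·11 11·1  μ→[1+(-1)]=0

1, 0, 0, 0, 0, 0, 0, 0, 0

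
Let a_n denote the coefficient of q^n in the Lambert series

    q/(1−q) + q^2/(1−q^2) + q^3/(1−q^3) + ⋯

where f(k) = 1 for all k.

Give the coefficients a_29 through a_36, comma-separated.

2, 8, 2, 6, 4, 4, 4, 9

q^29  k|29↦f(k): 1:1 29:1  a_29=2
[q^30] f(30)=1,f(15)=1,f(10)=1,f(6)=1,f(5)=1,f(3)=1,f(2)=1,f(1)=1 ⇒ 8
d|31:{31,1}  Σf=1+1=2
n=32: 1·32 2·16 4·8 8·4 16·2 32·1  f→[1+1+1+1+1+1]=6
[q^33] f(1)=1,f(3)=1,f(11)=1,f(33)=1 ⇒ 4
n=34: 1·34 2·17 17·2 34·1  f→[1+1+1+1]=4
[q^35] f(35)=1,f(7)=1,f(5)=1,f(1)=1 ⇒ 4
q^36  k|36↦f(k): 1:1 2:1 3:1 4:1 6:1 9:1 12:1 18:1 36:1  a_36=9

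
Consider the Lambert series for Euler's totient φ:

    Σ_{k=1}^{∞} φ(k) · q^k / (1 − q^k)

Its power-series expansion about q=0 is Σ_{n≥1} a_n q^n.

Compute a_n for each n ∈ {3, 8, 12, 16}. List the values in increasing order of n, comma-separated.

d|3:{3,1}  Σφ=2+1=3
d|8:{8,4,2,1}  Σφ=4+2+1+1=8
d|12:{1,2,3,4,6,12}  Σφ=1+1+2+2+2+4=12
d|16:{1,2,4,8,16}  Σφ=1+1+2+4+8=16

3, 8, 12, 16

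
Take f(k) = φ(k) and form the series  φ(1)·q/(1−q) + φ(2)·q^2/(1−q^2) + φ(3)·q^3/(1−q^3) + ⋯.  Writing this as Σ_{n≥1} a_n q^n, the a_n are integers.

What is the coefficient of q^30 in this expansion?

[q^30] φ(1)=1,φ(2)=1,φ(3)=2,φ(5)=4,φ(6)=2,φ(10)=4,φ(15)=8,φ(30)=8 ⇒ 30

a_30 = 30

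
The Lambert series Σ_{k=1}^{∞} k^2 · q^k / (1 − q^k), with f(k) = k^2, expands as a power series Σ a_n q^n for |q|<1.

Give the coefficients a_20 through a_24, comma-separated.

n=20: 20·1 10·2 5·4 4·5 2·10 1·20  f→[400+100+25+16+4+1]=546
[q^21] f(21)=441,f(7)=49,f(3)=9,f(1)=1 ⇒ 500
d|22:{22,11,2,1}  Σf=484+121+4+1=610
n=23: 23·1 1·23  f→[529+1]=530
n=24: 24·1 12·2 8·3 6·4 4·6 3·8 2·12 1·24  f→[576+144+64+36+16+9+4+1]=850

546, 500, 610, 530, 850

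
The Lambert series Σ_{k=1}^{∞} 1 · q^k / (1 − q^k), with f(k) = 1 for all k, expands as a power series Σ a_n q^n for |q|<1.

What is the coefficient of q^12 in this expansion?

a_12 = 6

[q^12] f(1)=1,f(2)=1,f(3)=1,f(4)=1,f(6)=1,f(12)=1 ⇒ 6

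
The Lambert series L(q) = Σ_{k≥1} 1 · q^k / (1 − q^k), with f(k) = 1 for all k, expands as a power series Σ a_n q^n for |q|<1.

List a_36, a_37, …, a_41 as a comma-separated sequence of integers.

q^36  k|36↦f(k): 36:1 18:1 12:1 9:1 6:1 4:1 3:1 2:1 1:1  a_36=9
q^37  k|37↦f(k): 1:1 37:1  a_37=2
q^38  k|38↦f(k): 38:1 19:1 2:1 1:1  a_38=4
n=39: 1·39 3·13 13·3 39·1  f→[1+1+1+1]=4
d|40:{1,2,4,5,8,10,20,40}  Σf=1+1+1+1+1+1+1+1=8
q^41  k|41↦f(k): 41:1 1:1  a_41=2

9, 2, 4, 4, 8, 2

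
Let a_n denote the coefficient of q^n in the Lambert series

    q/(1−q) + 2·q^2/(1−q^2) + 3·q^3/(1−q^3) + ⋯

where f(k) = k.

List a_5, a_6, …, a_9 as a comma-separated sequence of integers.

6, 12, 8, 15, 13

[q^5] f(5)=5,f(1)=1 ⇒ 6
n=6: 6·1 3·2 2·3 1·6  f→[6+3+2+1]=12
n=7: 1·7 7·1  f→[1+7]=8
n=8: 1·8 2·4 4·2 8·1  f→[1+2+4+8]=15
n=9: 1·9 3·3 9·1  f→[1+3+9]=13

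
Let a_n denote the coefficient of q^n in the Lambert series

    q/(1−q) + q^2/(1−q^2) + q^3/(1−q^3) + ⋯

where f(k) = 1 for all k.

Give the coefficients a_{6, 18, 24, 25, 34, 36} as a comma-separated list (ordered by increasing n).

n=6: 1·6 2·3 3·2 6·1  f→[1+1+1+1]=4
d|18:{18,9,6,3,2,1}  Σf=1+1+1+1+1+1=6
n=24: 1·24 2·12 3·8 4·6 6·4 8·3 12·2 24·1  f→[1+1+1+1+1+1+1+1]=8
n=25: 25·1 5·5 1·25  f→[1+1+1]=3
[q^34] f(34)=1,f(17)=1,f(2)=1,f(1)=1 ⇒ 4
n=36: 1·36 2·18 3·12 4·9 6·6 9·4 12·3 18·2 36·1  f→[1+1+1+1+1+1+1+1+1]=9

4, 6, 8, 3, 4, 9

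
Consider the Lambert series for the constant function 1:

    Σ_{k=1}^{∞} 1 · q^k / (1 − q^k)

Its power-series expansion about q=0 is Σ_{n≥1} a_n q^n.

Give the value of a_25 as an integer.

[q^25] f(25)=1,f(5)=1,f(1)=1 ⇒ 3

a_25 = 3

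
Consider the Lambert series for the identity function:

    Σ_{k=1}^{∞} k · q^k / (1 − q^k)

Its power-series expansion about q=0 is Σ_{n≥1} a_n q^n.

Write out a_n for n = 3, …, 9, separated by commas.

4, 7, 6, 12, 8, 15, 13

q^3  k|3↦f(k): 3:3 1:1  a_3=4
d|4:{1,2,4}  Σf=1+2+4=7
n=5: 1·5 5·1  f→[1+5]=6
q^6  k|6↦f(k): 6:6 3:3 2:2 1:1  a_6=12
q^7  k|7↦f(k): 7:7 1:1  a_7=8
d|8:{8,4,2,1}  Σf=8+4+2+1=15
q^9  k|9↦f(k): 9:9 3:3 1:1  a_9=13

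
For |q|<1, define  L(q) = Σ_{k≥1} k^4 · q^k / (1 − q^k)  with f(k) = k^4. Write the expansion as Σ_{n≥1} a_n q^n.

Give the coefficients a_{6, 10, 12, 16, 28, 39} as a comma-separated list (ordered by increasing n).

d|6:{6,3,2,1}  Σf=1296+81+16+1=1394
d|10:{1,2,5,10}  Σf=1+16+625+10000=10642
n=12: 12·1 6·2 4·3 3·4 2·6 1·12  f→[20736+1296+256+81+16+1]=22386
n=16: 16·1 8·2 4·4 2·8 1·16  f→[65536+4096+256+16+1]=69905
n=28: 28·1 14·2 7·4 4·7 2·14 1·28  f→[614656+38416+2401+256+16+1]=655746
n=39: 39·1 13·3 3·13 1·39  f→[2313441+28561+81+1]=2342084

1394, 10642, 22386, 69905, 655746, 2342084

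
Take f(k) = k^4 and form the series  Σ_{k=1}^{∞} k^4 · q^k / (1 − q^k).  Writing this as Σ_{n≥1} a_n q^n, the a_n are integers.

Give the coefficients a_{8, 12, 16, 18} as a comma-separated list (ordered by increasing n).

4369, 22386, 69905, 112931

n=8: 8·1 4·2 2·4 1·8  f→[4096+256+16+1]=4369
q^12  k|12↦f(k): 1:1 2:16 3:81 4:256 6:1296 12:20736  a_12=22386
d|16:{16,8,4,2,1}  Σf=65536+4096+256+16+1=69905
n=18: 18·1 9·2 6·3 3·6 2·9 1·18  f→[104976+6561+1296+81+16+1]=112931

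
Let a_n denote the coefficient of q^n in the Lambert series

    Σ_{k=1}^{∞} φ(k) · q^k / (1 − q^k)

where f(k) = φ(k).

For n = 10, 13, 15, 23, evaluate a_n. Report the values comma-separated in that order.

[q^10] φ(10)=4,φ(5)=4,φ(2)=1,φ(1)=1 ⇒ 10
[q^13] φ(13)=12,φ(1)=1 ⇒ 13
n=15: 15·1 5·3 3·5 1·15  φ→[8+4+2+1]=15
q^23  k|23↦φ(k): 23:22 1:1  a_23=23

10, 13, 15, 23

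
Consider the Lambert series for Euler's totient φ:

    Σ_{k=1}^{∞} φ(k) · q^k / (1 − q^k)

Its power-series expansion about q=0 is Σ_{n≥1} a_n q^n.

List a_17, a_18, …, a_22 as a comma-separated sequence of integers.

[q^17] φ(1)=1,φ(17)=16 ⇒ 17
[q^18] φ(18)=6,φ(9)=6,φ(6)=2,φ(3)=2,φ(2)=1,φ(1)=1 ⇒ 18
d|19:{19,1}  Σφ=18+1=19
n=20: 20·1 10·2 5·4 4·5 2·10 1·20  φ→[8+4+4+2+1+1]=20
n=21: 1·21 3·7 7·3 21·1  φ→[1+2+6+12]=21
q^22  k|22↦φ(k): 1:1 2:1 11:10 22:10  a_22=22

17, 18, 19, 20, 21, 22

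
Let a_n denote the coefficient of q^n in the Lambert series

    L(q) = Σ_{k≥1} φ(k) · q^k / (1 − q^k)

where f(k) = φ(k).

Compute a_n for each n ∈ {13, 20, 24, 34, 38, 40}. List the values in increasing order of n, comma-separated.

d|13:{13,1}  Σφ=12+1=13
n=20: 20·1 10·2 5·4 4·5 2·10 1·20  φ→[8+4+4+2+1+1]=20
[q^24] φ(24)=8,φ(12)=4,φ(8)=4,φ(6)=2,φ(4)=2,φ(3)=2,φ(2)=1,φ(1)=1 ⇒ 24
d|34:{1,2,17,34}  Σφ=1+1+16+16=34
n=38: 38·1 19·2 2·19 1·38  φ→[18+18+1+1]=38
[q^40] φ(40)=16,φ(20)=8,φ(10)=4,φ(8)=4,φ(5)=4,φ(4)=2,φ(2)=1,φ(1)=1 ⇒ 40

13, 20, 24, 34, 38, 40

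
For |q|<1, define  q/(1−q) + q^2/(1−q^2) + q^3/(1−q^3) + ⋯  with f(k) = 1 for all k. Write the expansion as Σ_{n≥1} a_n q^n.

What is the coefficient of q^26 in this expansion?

a_26 = 4

n=26: 1·26 2·13 13·2 26·1  f→[1+1+1+1]=4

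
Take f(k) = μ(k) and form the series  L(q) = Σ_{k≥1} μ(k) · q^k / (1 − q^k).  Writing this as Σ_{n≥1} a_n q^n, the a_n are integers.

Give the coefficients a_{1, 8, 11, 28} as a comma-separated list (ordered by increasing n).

[q^1] μ(1)=1 ⇒ 1
n=8: 1·8 2·4 4·2 8·1  μ→[1+(-1)+0+0]=0
d|11:{11,1}  Σμ=(-1)+1=0
[q^28] μ(28)=0,μ(14)=1,μ(7)=-1,μ(4)=0,μ(2)=-1,μ(1)=1 ⇒ 0

1, 0, 0, 0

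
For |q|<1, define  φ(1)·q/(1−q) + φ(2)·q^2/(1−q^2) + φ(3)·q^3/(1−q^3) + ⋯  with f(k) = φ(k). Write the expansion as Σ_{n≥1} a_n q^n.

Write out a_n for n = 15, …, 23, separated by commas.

[q^15] φ(1)=1,φ(3)=2,φ(5)=4,φ(15)=8 ⇒ 15
[q^16] φ(16)=8,φ(8)=4,φ(4)=2,φ(2)=1,φ(1)=1 ⇒ 16
q^17  k|17↦φ(k): 17:16 1:1  a_17=17
d|18:{18,9,6,3,2,1}  Σφ=6+6+2+2+1+1=18
d|19:{19,1}  Σφ=18+1=19
d|20:{20,10,5,4,2,1}  Σφ=8+4+4+2+1+1=20
[q^21] φ(1)=1,φ(3)=2,φ(7)=6,φ(21)=12 ⇒ 21
[q^22] φ(22)=10,φ(11)=10,φ(2)=1,φ(1)=1 ⇒ 22
[q^23] φ(23)=22,φ(1)=1 ⇒ 23

15, 16, 17, 18, 19, 20, 21, 22, 23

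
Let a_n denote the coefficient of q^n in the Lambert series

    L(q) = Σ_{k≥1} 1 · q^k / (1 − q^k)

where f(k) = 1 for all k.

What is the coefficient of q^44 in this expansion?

q^44  k|44↦f(k): 1:1 2:1 4:1 11:1 22:1 44:1  a_44=6

a_44 = 6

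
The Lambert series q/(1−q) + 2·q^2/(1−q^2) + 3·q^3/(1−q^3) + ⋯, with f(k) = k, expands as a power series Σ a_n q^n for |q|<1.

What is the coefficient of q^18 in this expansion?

a_18 = 39

q^18  k|18↦f(k): 18:18 9:9 6:6 3:3 2:2 1:1  a_18=39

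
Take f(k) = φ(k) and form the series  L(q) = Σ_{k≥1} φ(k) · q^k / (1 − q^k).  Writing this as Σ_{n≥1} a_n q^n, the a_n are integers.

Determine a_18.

n=18: 1·18 2·9 3·6 6·3 9·2 18·1  φ→[1+1+2+2+6+6]=18

a_18 = 18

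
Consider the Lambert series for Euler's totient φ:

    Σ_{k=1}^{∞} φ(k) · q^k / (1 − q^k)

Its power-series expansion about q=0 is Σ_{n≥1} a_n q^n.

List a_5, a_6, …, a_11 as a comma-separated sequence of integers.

[q^5] φ(5)=4,φ(1)=1 ⇒ 5
d|6:{1,2,3,6}  Σφ=1+1+2+2=6
d|7:{1,7}  Σφ=1+6=7
d|8:{8,4,2,1}  Σφ=4+2+1+1=8
[q^9] φ(9)=6,φ(3)=2,φ(1)=1 ⇒ 9
[q^10] φ(10)=4,φ(5)=4,φ(2)=1,φ(1)=1 ⇒ 10
[q^11] φ(11)=10,φ(1)=1 ⇒ 11

5, 6, 7, 8, 9, 10, 11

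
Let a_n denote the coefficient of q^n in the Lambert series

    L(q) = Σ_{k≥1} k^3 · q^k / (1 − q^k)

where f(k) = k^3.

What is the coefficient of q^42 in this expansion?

d|42:{1,2,3,6,7,14,21,42}  Σf=1+8+27+216+343+2744+9261+74088=86688

a_42 = 86688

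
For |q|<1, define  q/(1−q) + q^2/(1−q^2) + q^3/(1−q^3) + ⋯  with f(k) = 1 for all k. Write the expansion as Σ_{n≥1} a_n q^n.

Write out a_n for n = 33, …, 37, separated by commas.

q^33  k|33↦f(k): 1:1 3:1 11:1 33:1  a_33=4
[q^34] f(34)=1,f(17)=1,f(2)=1,f(1)=1 ⇒ 4
n=35: 1·35 5·7 7·5 35·1  f→[1+1+1+1]=4
[q^36] f(1)=1,f(2)=1,f(3)=1,f(4)=1,f(6)=1,f(9)=1,f(12)=1,f(18)=1,f(36)=1 ⇒ 9
[q^37] f(1)=1,f(37)=1 ⇒ 2

4, 4, 4, 9, 2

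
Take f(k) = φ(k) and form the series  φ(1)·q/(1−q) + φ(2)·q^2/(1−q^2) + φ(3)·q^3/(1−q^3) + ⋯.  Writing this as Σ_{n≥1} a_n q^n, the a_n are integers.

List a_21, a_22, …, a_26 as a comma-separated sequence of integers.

[q^21] φ(21)=12,φ(7)=6,φ(3)=2,φ(1)=1 ⇒ 21
[q^22] φ(1)=1,φ(2)=1,φ(11)=10,φ(22)=10 ⇒ 22
n=23: 23·1 1·23  φ→[22+1]=23
d|24:{1,2,3,4,6,8,12,24}  Σφ=1+1+2+2+2+4+4+8=24
n=25: 1·25 5·5 25·1  φ→[1+4+20]=25
n=26: 26·1 13·2 2·13 1·26  φ→[12+12+1+1]=26

21, 22, 23, 24, 25, 26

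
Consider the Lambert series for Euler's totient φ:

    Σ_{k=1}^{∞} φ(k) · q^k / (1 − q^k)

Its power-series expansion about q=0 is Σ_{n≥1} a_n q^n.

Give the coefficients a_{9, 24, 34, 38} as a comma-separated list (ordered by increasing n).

n=9: 1·9 3·3 9·1  φ→[1+2+6]=9
d|24:{24,12,8,6,4,3,2,1}  Σφ=8+4+4+2+2+2+1+1=24
[q^34] φ(34)=16,φ(17)=16,φ(2)=1,φ(1)=1 ⇒ 34
[q^38] φ(38)=18,φ(19)=18,φ(2)=1,φ(1)=1 ⇒ 38

9, 24, 34, 38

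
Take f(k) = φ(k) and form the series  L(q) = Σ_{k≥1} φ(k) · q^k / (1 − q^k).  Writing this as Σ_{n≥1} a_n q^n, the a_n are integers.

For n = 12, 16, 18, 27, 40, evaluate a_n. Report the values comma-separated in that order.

d|12:{12,6,4,3,2,1}  Σφ=4+2+2+2+1+1=12
[q^16] φ(1)=1,φ(2)=1,φ(4)=2,φ(8)=4,φ(16)=8 ⇒ 16
q^18  k|18↦φ(k): 1:1 2:1 3:2 6:2 9:6 18:6  a_18=18
n=27: 27·1 9·3 3·9 1·27  φ→[18+6+2+1]=27
n=40: 40·1 20·2 10·4 8·5 5·8 4·10 2·20 1·40  φ→[16+8+4+4+4+2+1+1]=40

12, 16, 18, 27, 40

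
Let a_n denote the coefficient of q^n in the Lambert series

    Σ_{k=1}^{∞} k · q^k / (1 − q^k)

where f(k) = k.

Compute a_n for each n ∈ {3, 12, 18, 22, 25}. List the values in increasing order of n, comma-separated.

[q^3] f(3)=3,f(1)=1 ⇒ 4
[q^12] f(12)=12,f(6)=6,f(4)=4,f(3)=3,f(2)=2,f(1)=1 ⇒ 28
d|18:{1,2,3,6,9,18}  Σf=1+2+3+6+9+18=39
d|22:{22,11,2,1}  Σf=22+11+2+1=36
n=25: 25·1 5·5 1·25  f→[25+5+1]=31

4, 28, 39, 36, 31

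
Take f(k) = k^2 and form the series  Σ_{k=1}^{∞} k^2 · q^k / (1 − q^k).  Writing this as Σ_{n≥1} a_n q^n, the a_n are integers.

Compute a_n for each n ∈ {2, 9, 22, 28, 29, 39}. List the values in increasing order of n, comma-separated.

n=2: 1·2 2·1  f→[1+4]=5
n=9: 1·9 3·3 9·1  f→[1+9+81]=91
[q^22] f(22)=484,f(11)=121,f(2)=4,f(1)=1 ⇒ 610
n=28: 28·1 14·2 7·4 4·7 2·14 1·28  f→[784+196+49+16+4+1]=1050
n=29: 1·29 29·1  f→[1+841]=842
q^39  k|39↦f(k): 1:1 3:9 13:169 39:1521  a_39=1700

5, 91, 610, 1050, 842, 1700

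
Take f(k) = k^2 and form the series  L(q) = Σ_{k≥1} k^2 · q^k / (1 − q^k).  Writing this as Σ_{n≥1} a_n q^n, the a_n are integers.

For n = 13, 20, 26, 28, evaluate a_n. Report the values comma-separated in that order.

n=13: 1·13 13·1  f→[1+169]=170
d|20:{1,2,4,5,10,20}  Σf=1+4+16+25+100+400=546
d|26:{1,2,13,26}  Σf=1+4+169+676=850
q^28  k|28↦f(k): 1:1 2:4 4:16 7:49 14:196 28:784  a_28=1050

170, 546, 850, 1050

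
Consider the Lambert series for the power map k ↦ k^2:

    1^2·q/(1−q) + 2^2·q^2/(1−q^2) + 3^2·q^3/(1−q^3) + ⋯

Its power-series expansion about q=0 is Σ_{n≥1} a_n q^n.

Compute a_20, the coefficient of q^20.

a_20 = 546

[q^20] f(20)=400,f(10)=100,f(5)=25,f(4)=16,f(2)=4,f(1)=1 ⇒ 546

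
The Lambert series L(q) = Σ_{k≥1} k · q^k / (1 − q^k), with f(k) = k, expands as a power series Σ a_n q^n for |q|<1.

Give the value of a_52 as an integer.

d|52:{1,2,4,13,26,52}  Σf=1+2+4+13+26+52=98

a_52 = 98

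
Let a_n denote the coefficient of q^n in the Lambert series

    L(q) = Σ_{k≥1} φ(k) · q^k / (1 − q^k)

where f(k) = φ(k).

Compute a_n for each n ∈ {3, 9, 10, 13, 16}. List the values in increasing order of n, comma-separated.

n=3: 1·3 3·1  φ→[1+2]=3
d|9:{1,3,9}  Σφ=1+2+6=9
n=10: 1·10 2·5 5·2 10·1  φ→[1+1+4+4]=10
d|13:{13,1}  Σφ=12+1=13
[q^16] φ(1)=1,φ(2)=1,φ(4)=2,φ(8)=4,φ(16)=8 ⇒ 16

3, 9, 10, 13, 16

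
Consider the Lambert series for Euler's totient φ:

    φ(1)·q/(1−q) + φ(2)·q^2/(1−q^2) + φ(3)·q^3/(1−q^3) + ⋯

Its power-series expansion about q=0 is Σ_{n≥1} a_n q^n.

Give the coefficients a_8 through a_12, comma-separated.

[q^8] φ(1)=1,φ(2)=1,φ(4)=2,φ(8)=4 ⇒ 8
q^9  k|9↦φ(k): 1:1 3:2 9:6  a_9=9
[q^10] φ(1)=1,φ(2)=1,φ(5)=4,φ(10)=4 ⇒ 10
n=11: 11·1 1·11  φ→[10+1]=11
q^12  k|12↦φ(k): 1:1 2:1 3:2 4:2 6:2 12:4  a_12=12

8, 9, 10, 11, 12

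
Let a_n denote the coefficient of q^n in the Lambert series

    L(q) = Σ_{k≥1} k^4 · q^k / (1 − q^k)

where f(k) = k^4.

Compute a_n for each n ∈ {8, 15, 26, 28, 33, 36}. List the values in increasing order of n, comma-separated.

d|8:{1,2,4,8}  Σf=1+16+256+4096=4369
d|15:{15,5,3,1}  Σf=50625+625+81+1=51332
[q^26] f(26)=456976,f(13)=28561,f(2)=16,f(1)=1 ⇒ 485554
d|28:{28,14,7,4,2,1}  Σf=614656+38416+2401+256+16+1=655746
[q^33] f(1)=1,f(3)=81,f(11)=14641,f(33)=1185921 ⇒ 1200644
n=36: 1·36 2·18 3·12 4·9 6·6 9·4 12·3 18·2 36·1  f→[1+16+81+256+1296+6561+20736+104976+1679616]=1813539

4369, 51332, 485554, 655746, 1200644, 1813539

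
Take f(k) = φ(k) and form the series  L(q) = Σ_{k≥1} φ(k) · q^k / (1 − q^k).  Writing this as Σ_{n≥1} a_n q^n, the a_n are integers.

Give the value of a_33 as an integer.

n=33: 33·1 11·3 3·11 1·33  φ→[20+10+2+1]=33

a_33 = 33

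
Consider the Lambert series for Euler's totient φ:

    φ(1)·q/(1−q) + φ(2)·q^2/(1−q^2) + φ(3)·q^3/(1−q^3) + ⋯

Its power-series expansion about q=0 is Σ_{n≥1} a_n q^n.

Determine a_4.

d|4:{1,2,4}  Σφ=1+1+2=4

a_4 = 4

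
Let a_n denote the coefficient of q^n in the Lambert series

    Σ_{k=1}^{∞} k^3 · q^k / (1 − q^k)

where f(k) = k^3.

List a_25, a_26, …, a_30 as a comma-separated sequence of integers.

q^25  k|25↦f(k): 1:1 5:125 25:15625  a_25=15751
d|26:{26,13,2,1}  Σf=17576+2197+8+1=19782
q^27  k|27↦f(k): 1:1 3:27 9:729 27:19683  a_27=20440
n=28: 28·1 14·2 7·4 4·7 2·14 1·28  f→[21952+2744+343+64+8+1]=25112
[q^29] f(1)=1,f(29)=24389 ⇒ 24390
d|30:{30,15,10,6,5,3,2,1}  Σf=27000+3375+1000+216+125+27+8+1=31752

15751, 19782, 20440, 25112, 24390, 31752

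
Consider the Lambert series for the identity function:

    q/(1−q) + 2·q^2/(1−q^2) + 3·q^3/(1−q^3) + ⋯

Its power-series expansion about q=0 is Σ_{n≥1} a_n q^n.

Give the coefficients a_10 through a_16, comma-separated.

18, 12, 28, 14, 24, 24, 31

[q^10] f(10)=10,f(5)=5,f(2)=2,f(1)=1 ⇒ 18
[q^11] f(11)=11,f(1)=1 ⇒ 12
[q^12] f(12)=12,f(6)=6,f(4)=4,f(3)=3,f(2)=2,f(1)=1 ⇒ 28
q^13  k|13↦f(k): 13:13 1:1  a_13=14
d|14:{1,2,7,14}  Σf=1+2+7+14=24
q^15  k|15↦f(k): 1:1 3:3 5:5 15:15  a_15=24
q^16  k|16↦f(k): 1:1 2:2 4:4 8:8 16:16  a_16=31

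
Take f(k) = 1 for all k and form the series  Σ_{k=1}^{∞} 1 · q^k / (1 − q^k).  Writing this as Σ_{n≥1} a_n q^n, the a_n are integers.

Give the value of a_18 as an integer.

a_18 = 6

[q^18] f(1)=1,f(2)=1,f(3)=1,f(6)=1,f(9)=1,f(18)=1 ⇒ 6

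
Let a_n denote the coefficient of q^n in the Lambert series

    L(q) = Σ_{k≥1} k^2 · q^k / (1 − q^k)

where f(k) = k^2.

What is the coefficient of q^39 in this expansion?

[q^39] f(39)=1521,f(13)=169,f(3)=9,f(1)=1 ⇒ 1700

a_39 = 1700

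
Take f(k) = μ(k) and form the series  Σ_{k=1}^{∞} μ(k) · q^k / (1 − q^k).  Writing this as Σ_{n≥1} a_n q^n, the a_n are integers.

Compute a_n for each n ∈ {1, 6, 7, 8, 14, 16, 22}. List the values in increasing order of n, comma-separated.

1, 0, 0, 0, 0, 0, 0

n=1: 1·1  μ→[1]=1
q^6  k|6↦μ(k): 6:1 3:-1 2:-1 1:1  a_6=0
n=7: 7·1 1·7  μ→[(-1)+1]=0
[q^8] μ(8)=0,μ(4)=0,μ(2)=-1,μ(1)=1 ⇒ 0
n=14: 1·14 2·7 7·2 14·1  μ→[1+(-1)+(-1)+1]=0
q^16  k|16↦μ(k): 1:1 2:-1 4:0 8:0 16:0  a_16=0
q^22  k|22↦μ(k): 22:1 11:-1 2:-1 1:1  a_22=0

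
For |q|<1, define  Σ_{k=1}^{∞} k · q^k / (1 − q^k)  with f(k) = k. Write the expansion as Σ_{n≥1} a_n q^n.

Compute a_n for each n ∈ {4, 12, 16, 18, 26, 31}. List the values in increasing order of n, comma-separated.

7, 28, 31, 39, 42, 32

n=4: 1·4 2·2 4·1  f→[1+2+4]=7
n=12: 1·12 2·6 3·4 4·3 6·2 12·1  f→[1+2+3+4+6+12]=28
n=16: 1·16 2·8 4·4 8·2 16·1  f→[1+2+4+8+16]=31
n=18: 1·18 2·9 3·6 6·3 9·2 18·1  f→[1+2+3+6+9+18]=39
[q^26] f(1)=1,f(2)=2,f(13)=13,f(26)=26 ⇒ 42
[q^31] f(31)=31,f(1)=1 ⇒ 32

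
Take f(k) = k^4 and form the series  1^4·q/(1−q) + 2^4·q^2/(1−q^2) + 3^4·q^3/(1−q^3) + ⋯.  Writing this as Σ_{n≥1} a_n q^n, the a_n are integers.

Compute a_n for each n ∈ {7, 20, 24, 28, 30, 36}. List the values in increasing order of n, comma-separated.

2402, 170898, 358258, 655746, 872644, 1813539

[q^7] f(1)=1,f(7)=2401 ⇒ 2402
[q^20] f(20)=160000,f(10)=10000,f(5)=625,f(4)=256,f(2)=16,f(1)=1 ⇒ 170898
q^24  k|24↦f(k): 1:1 2:16 3:81 4:256 6:1296 8:4096 12:20736 24:331776  a_24=358258
q^28  k|28↦f(k): 1:1 2:16 4:256 7:2401 14:38416 28:614656  a_28=655746
d|30:{1,2,3,5,6,10,15,30}  Σf=1+16+81+625+1296+10000+50625+810000=872644
d|36:{1,2,3,4,6,9,12,18,36}  Σf=1+16+81+256+1296+6561+20736+104976+1679616=1813539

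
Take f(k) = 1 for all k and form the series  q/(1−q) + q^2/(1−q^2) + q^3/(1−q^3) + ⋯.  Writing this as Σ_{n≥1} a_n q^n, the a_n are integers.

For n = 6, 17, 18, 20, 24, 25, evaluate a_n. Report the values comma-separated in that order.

[q^6] f(6)=1,f(3)=1,f(2)=1,f(1)=1 ⇒ 4
d|17:{1,17}  Σf=1+1=2
q^18  k|18↦f(k): 18:1 9:1 6:1 3:1 2:1 1:1  a_18=6
[q^20] f(20)=1,f(10)=1,f(5)=1,f(4)=1,f(2)=1,f(1)=1 ⇒ 6
[q^24] f(24)=1,f(12)=1,f(8)=1,f(6)=1,f(4)=1,f(3)=1,f(2)=1,f(1)=1 ⇒ 8
d|25:{1,5,25}  Σf=1+1+1=3

4, 2, 6, 6, 8, 3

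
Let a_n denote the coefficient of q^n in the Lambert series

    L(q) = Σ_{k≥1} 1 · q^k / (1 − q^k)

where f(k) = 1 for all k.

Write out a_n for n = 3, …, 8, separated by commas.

2, 3, 2, 4, 2, 4

q^3  k|3↦f(k): 3:1 1:1  a_3=2
d|4:{4,2,1}  Σf=1+1+1=3
d|5:{5,1}  Σf=1+1=2
[q^6] f(1)=1,f(2)=1,f(3)=1,f(6)=1 ⇒ 4
d|7:{1,7}  Σf=1+1=2
q^8  k|8↦f(k): 8:1 4:1 2:1 1:1  a_8=4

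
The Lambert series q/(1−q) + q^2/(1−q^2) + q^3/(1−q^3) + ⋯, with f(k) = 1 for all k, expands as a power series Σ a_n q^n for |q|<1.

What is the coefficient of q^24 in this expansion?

d|24:{1,2,3,4,6,8,12,24}  Σf=1+1+1+1+1+1+1+1=8

a_24 = 8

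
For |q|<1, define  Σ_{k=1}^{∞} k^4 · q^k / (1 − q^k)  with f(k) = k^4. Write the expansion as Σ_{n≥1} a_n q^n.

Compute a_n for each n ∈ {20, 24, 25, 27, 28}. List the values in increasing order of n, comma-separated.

170898, 358258, 391251, 538084, 655746

q^20  k|20↦f(k): 1:1 2:16 4:256 5:625 10:10000 20:160000  a_20=170898
q^24  k|24↦f(k): 24:331776 12:20736 8:4096 6:1296 4:256 3:81 2:16 1:1  a_24=358258
[q^25] f(25)=390625,f(5)=625,f(1)=1 ⇒ 391251
n=27: 27·1 9·3 3·9 1·27  f→[531441+6561+81+1]=538084
[q^28] f(1)=1,f(2)=16,f(4)=256,f(7)=2401,f(14)=38416,f(28)=614656 ⇒ 655746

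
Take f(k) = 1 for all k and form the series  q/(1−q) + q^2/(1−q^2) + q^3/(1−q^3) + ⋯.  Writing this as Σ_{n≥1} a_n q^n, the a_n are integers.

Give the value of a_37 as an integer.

q^37  k|37↦f(k): 1:1 37:1  a_37=2

a_37 = 2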